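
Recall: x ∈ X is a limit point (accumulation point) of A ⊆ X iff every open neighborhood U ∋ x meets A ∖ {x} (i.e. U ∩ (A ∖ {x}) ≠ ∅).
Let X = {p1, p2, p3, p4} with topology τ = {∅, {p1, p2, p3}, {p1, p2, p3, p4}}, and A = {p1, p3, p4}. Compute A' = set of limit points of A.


A' = {p1, p2, p3, p4}

For each x ∈ X, list the open sets U ∈ τ with x ∈ U, then check whether U ∩ (A ∖ {x}) ≠ ∅ for every such U.
  x = p1: opens ∋ x are {p1, p2, p3}, {p1, p2, p3, p4}; each meets A ∖ {p1}, so x IS a limit point.
  x = p2: opens ∋ x are {p1, p2, p3}, {p1, p2, p3, p4}; each meets A ∖ {p2}, so x IS a limit point.
  x = p3: opens ∋ x are {p1, p2, p3}, {p1, p2, p3, p4}; each meets A ∖ {p3}, so x IS a limit point.
  x = p4: opens ∋ x are {p1, p2, p3, p4}; each meets A ∖ {p4}, so x IS a limit point.
Collecting: A' = {p1, p2, p3, p4}.


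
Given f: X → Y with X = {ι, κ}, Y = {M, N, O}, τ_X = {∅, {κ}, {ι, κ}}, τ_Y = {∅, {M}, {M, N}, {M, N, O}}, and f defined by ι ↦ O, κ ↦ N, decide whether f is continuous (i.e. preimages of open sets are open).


f IS continuous.

Compute f^{-1}(U) for each U ∈ τ_Y:
  U = ∅: f^{-1}(U) = ∅ ∈ τ_X ✓.
  U = {M}: f^{-1}(U) = ∅ ∈ τ_X ✓.
  U = {M, N}: f^{-1}(U) = {κ} ∈ τ_X ✓.
  U = {M, N, O}: f^{-1}(U) = {ι, κ} ∈ τ_X ✓.
Every preimage lies in τ_X, so f IS continuous.


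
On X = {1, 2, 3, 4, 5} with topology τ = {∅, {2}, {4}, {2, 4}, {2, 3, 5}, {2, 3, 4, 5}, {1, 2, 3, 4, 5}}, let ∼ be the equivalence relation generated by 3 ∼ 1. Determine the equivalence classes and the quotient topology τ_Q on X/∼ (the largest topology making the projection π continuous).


X/∼ = {[1=3], [2], [4], [5]}; |τ_Q| = 5.

Equivalence classes: [1=3], [2], [4], [5].
Quotient map π: X → X/∼ sends 1 ↦ [1=3], 2 ↦ [2], 3 ↦ [1=3], 4 ↦ [4], 5 ↦ [5].
For each subset V ⊆ X/∼, compute π^{-1}(V) ⊆ X and check whether π^{-1}(V) ∈ τ. V is open in τ_Q iff π^{-1}(V) ∈ τ.
  V = {}: π^{-1}(V) = ∅ ∈ τ ✓.
  V = {[1=3]}: π^{-1}(V) = {1, 3} ∉ τ ✗.
  V = {[2]}: π^{-1}(V) = {2} ∈ τ ✓.
  V = {[1=3], [2]}: π^{-1}(V) = {1, 2, 3} ∉ τ ✗.
  V = {[4]}: π^{-1}(V) = {4} ∈ τ ✓.
  V = {[1=3], [4]}: π^{-1}(V) = {1, 3, 4} ∉ τ ✗.
  V = {[2], [4]}: π^{-1}(V) = {2, 4} ∈ τ ✓.
  V = {[1=3], [2], [4]}: π^{-1}(V) = {1, 2, 3, 4} ∉ τ ✗.
  V = {[5]}: π^{-1}(V) = {5} ∉ τ ✗.
  V = {[1=3], [5]}: π^{-1}(V) = {1, 3, 5} ∉ τ ✗.
  V = {[2], [5]}: π^{-1}(V) = {2, 5} ∉ τ ✗.
  V = {[1=3], [2], [5]}: π^{-1}(V) = {1, 2, 3, 5} ∉ τ ✗.
  V = {[4], [5]}: π^{-1}(V) = {4, 5} ∉ τ ✗.
  V = {[1=3], [4], [5]}: π^{-1}(V) = {1, 3, 4, 5} ∉ τ ✗.
  V = {[2], [4], [5]}: π^{-1}(V) = {2, 4, 5} ∉ τ ✗.
  V = {[1=3], [2], [4], [5]}: π^{-1}(V) = {1, 2, 3, 4, 5} ∈ τ ✓.
Open sets in the quotient: τ_Q = {{}, {[2]}, {[4]}, {[2], [4]}, {[1=3], [2], [4], [5]}} (5 elements).


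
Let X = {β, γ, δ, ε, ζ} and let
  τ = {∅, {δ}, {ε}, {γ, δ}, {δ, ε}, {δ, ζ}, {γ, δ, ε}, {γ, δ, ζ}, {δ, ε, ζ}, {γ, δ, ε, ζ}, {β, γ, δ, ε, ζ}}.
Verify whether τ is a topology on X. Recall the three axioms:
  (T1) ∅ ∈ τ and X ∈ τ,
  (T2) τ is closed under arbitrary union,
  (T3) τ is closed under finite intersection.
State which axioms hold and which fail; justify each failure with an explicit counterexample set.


τ IS a topology on X.

Axiom (T1): ∅ ∈ τ? Yes; X ∈ τ? Yes.
Axiom (T2/T3): check pairwise unions and intersections of members of τ.
All pairwise intersections and unions checked — each lies in τ. Therefore τ satisfies (T1), (T2), (T3): it IS a topology on X.


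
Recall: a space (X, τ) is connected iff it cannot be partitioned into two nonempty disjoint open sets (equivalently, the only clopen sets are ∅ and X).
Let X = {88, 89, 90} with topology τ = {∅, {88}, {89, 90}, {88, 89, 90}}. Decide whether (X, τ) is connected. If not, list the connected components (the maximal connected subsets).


(X, τ) is disconnected; components = [{88}, {89, 90}].

Find clopen sets (U ∈ τ with X ∖ U ∈ τ):
  U = ∅, X ∖ U = {88, 89, 90} — both open, so U is clopen.
  U = {88}, X ∖ U = {89, 90} — both open, so U is clopen.
  U = {89, 90}, X ∖ U = {88} — both open, so U is clopen.
  U = {88, 89, 90}, X ∖ U = ∅ — both open, so U is clopen.
Nontrivial clopen(s) exist: e.g. {89, 90}. So (X, τ) is disconnected.
Compute connected components by grouping points that agree on all clopens:
  component: {88}
  component: {89, 90}


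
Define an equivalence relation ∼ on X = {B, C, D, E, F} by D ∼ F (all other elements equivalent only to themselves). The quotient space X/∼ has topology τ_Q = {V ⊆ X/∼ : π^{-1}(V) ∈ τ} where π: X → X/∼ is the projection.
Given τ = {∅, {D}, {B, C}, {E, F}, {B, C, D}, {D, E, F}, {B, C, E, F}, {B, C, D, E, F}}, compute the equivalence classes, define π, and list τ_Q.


X/∼ = {[B], [C], [D=F], [E]}; |τ_Q| = 4.

Equivalence classes: [B], [C], [D=F], [E].
Quotient map π: X → X/∼ sends B ↦ [B], C ↦ [C], D ↦ [D=F], E ↦ [E], F ↦ [D=F].
For each subset V ⊆ X/∼, compute π^{-1}(V) ⊆ X and check whether π^{-1}(V) ∈ τ. V is open in τ_Q iff π^{-1}(V) ∈ τ.
  V = {}: π^{-1}(V) = ∅ ∈ τ ✓.
  V = {[B]}: π^{-1}(V) = {B} ∉ τ ✗.
  V = {[C]}: π^{-1}(V) = {C} ∉ τ ✗.
  V = {[B], [C]}: π^{-1}(V) = {B, C} ∈ τ ✓.
  V = {[D=F]}: π^{-1}(V) = {D, F} ∉ τ ✗.
  V = {[B], [D=F]}: π^{-1}(V) = {B, D, F} ∉ τ ✗.
  V = {[C], [D=F]}: π^{-1}(V) = {C, D, F} ∉ τ ✗.
  V = {[B], [C], [D=F]}: π^{-1}(V) = {B, C, D, F} ∉ τ ✗.
  V = {[E]}: π^{-1}(V) = {E} ∉ τ ✗.
  V = {[B], [E]}: π^{-1}(V) = {B, E} ∉ τ ✗.
  V = {[C], [E]}: π^{-1}(V) = {C, E} ∉ τ ✗.
  V = {[B], [C], [E]}: π^{-1}(V) = {B, C, E} ∉ τ ✗.
  V = {[D=F], [E]}: π^{-1}(V) = {D, E, F} ∈ τ ✓.
  V = {[B], [D=F], [E]}: π^{-1}(V) = {B, D, E, F} ∉ τ ✗.
  V = {[C], [D=F], [E]}: π^{-1}(V) = {C, D, E, F} ∉ τ ✗.
  V = {[B], [C], [D=F], [E]}: π^{-1}(V) = {B, C, D, E, F} ∈ τ ✓.
Open sets in the quotient: τ_Q = {{}, {[B], [C]}, {[D=F], [E]}, {[B], [C], [D=F], [E]}} (4 elements).


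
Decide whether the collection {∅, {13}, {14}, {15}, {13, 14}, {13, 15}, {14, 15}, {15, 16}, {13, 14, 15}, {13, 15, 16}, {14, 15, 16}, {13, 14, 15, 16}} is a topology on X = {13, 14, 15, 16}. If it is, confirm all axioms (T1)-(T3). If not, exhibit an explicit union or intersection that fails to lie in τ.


τ IS a topology on X.

Axiom (T1): ∅ ∈ τ? Yes; X ∈ τ? Yes.
Axiom (T2/T3): check pairwise unions and intersections of members of τ.
All pairwise intersections and unions checked — each lies in τ. Therefore τ satisfies (T1), (T2), (T3): it IS a topology on X.


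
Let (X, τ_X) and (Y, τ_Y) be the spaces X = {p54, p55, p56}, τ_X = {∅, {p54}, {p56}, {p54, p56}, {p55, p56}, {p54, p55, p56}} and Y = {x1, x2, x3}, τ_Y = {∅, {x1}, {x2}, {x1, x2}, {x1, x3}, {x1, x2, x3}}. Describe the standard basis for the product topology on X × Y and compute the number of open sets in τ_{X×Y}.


Basis B = {∅ × ∅, {p54} × {x1}, {p54} × {x2}, {p56} × {x1}, {p56} × {x2}, {p54} × {x1, x2}, {p54} × {x1, x3}, {p54, p56} × {x1}, {p54, p56} × {x2}, {p55, p56} × {x1}, {p55, p56} × {x2}, {p56} × {x1, x2}, {p56} × {x1, x3}, {p54} × {x1, x2, x3}, {p54, p55, p56} × {x1}, {p54, p55, p56} × {x2}, {p56} × {x1, x2, x3}, {p54, p56} × {x1, x2}, {p54, p56} × {x1, x3}, {p55, p56} × {x1, x2}, {p55, p56} × {x1, x3}, {p54, p56} × {x1, x2, x3}, {p54, p55, p56} × {x1, x2}, {p54, p55, p56} × {x1, x3}, {p55, p56} × {x1, x2, x3}, {p54, p55, p56} × {x1, x2, x3}}; |τ_{X×Y}| = 108.

Enumerate products U × V with U ∈ τ_X, V ∈ τ_Y (deduplicated):
  ∅ × ∅ = {} (∅)
  {p54} × {x1} = {(p54,x1)}
  {p54} × {x2} = {(p54,x2)}
  {p56} × {x1} = {(p56,x1)}
  {p56} × {x2} = {(p56,x2)}
  {p54} × {x1, x2} = {(p54,x1), (p54,x2)}
  {p54} × {x1, x3} = {(p54,x1), (p54,x3)}
  {p54, p56} × {x1} = {(p54,x1), (p56,x1)}
  {p54, p56} × {x2} = {(p54,x2), (p56,x2)}
  {p55, p56} × {x1} = {(p55,x1), (p56,x1)}
  {p55, p56} × {x2} = {(p55,x2), (p56,x2)}
  {p56} × {x1, x2} = {(p56,x1), (p56,x2)}
  {p56} × {x1, x3} = {(p56,x1), (p56,x3)}
  {p54} × {x1, x2, x3} = {(p54,x1), (p54,x2), (p54,x3)}
  {p54, p55, p56} × {x1} = {(p54,x1), (p55,x1), (p56,x1)}
  {p54, p55, p56} × {x2} = {(p54,x2), (p55,x2), (p56,x2)}
  {p56} × {x1, x2, x3} = {(p56,x1), (p56,x2), (p56,x3)}
  {p54, p56} × {x1, x2} = {(p54,x1), (p54,x2), (p56,x1), (p56,x2)}
  {p54, p56} × {x1, x3} = {(p54,x1), (p54,x3), (p56,x1), (p56,x3)}
  {p55, p56} × {x1, x2} = {(p55,x1), (p55,x2), (p56,x1), (p56,x2)}
  {p55, p56} × {x1, x3} = {(p55,x1), (p55,x3), (p56,x1), (p56,x3)}
  {p54, p56} × {x1, x2, x3} = {(p54,x1), (p54,x2), (p54,x3), (p56,x1), (p56,x2), (p56,x3)}
  {p54, p55, p56} × {x1, x2} = {(p54,x1), (p54,x2), (p55,x1), (p55,x2), (p56,x1), (p56,x2)}
  {p54, p55, p56} × {x1, x3} = {(p54,x1), (p54,x3), (p55,x1), (p55,x3), (p56,x1), (p56,x3)}
  {p55, p56} × {x1, x2, x3} = {(p55,x1), (p55,x2), (p55,x3), (p56,x1), (p56,x2), (p56,x3)}
  {p54, p55, p56} × {x1, x2, x3} = {(p54,x1), (p54,x2), (p54,x3), (p55,x1), (p55,x2), (p55,x3), (p56,x1), (p56,x2), (p56,x3)}
These 26 distinct sets form the basis B.
Close under arbitrary unions to get τ_{X×Y}; counting gives |τ_{X×Y}| = 108.


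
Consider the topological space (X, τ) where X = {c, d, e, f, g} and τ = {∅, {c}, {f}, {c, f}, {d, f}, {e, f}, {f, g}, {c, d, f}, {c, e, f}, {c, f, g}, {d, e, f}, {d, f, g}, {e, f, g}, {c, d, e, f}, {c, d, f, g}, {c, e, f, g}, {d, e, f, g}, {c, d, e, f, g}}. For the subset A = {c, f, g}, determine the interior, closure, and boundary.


int(A) = {c, f, g}, cl(A) = {c, d, e, f, g}, ∂A = {d, e}.

Closed sets in (X, τ) are complements of opens:
  closed(X, τ) = {∅, {c}, {d}, {e}, {g}, {c, d}, {c, e}, {c, g}, {d, e}, {d, g}, {e, g}, {c, d, e}, {c, d, g}, {c, e, g}, {d, e, g}, {c, d, e, g}, {d, e, f, g}, {c, d, e, f, g}}.
int(A) = ⋃ {U ∈ τ : U ⊆ A}. Opens contained in A: ∅, {c}, {f}, {c, f}, {f, g}, {c, f, g}.
Taking the union of these: int(A) = {c, f, g}.
cl(A) = ⋂ {C closed : A ⊆ C}. Closed sets containing A: {c, d, e, f, g}.
Intersecting these: cl(A) = {c, d, e, f, g}.
∂A = cl(A) ∖ int(A) = {c, d, e, f, g} ∖ {c, f, g} = {d, e}.


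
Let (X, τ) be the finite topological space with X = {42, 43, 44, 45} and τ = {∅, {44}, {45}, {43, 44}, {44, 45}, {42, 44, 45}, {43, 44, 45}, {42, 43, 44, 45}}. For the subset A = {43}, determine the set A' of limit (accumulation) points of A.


A' = ∅

For each x ∈ X, list the open sets U ∈ τ with x ∈ U, then check whether U ∩ (A ∖ {x}) ≠ ∅ for every such U.
  x = 42: open {42, 44, 45} ∋ x has {42, 44, 45} ∩ (A ∖ {42}) = ∅, so x is NOT a limit point.
  x = 43: open {43, 44} ∋ x has {43, 44} ∩ (A ∖ {43}) = ∅, so x is NOT a limit point.
  x = 44: open {44} ∋ x has {44} ∩ (A ∖ {44}) = ∅, so x is NOT a limit point.
  x = 45: open {45} ∋ x has {45} ∩ (A ∖ {45}) = ∅, so x is NOT a limit point.
Collecting: A' = ∅.


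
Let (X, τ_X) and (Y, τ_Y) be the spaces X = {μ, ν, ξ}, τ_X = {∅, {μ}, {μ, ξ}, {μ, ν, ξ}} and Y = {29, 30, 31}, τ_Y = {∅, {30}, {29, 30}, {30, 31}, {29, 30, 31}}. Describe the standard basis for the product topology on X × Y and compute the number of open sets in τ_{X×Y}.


Basis B = {∅ × ∅, {μ} × {30}, {μ} × {29, 30}, {μ} × {30, 31}, {μ, ξ} × {30}, {μ} × {29, 30, 31}, {μ, ν, ξ} × {30}, {μ, ξ} × {29, 30}, {μ, ξ} × {30, 31}, {μ, ξ} × {29, 30, 31}, {μ, ν, ξ} × {29, 30}, {μ, ν, ξ} × {30, 31}, {μ, ν, ξ} × {29, 30, 31}}; |τ_{X×Y}| = 30.

Enumerate products U × V with U ∈ τ_X, V ∈ τ_Y (deduplicated):
  ∅ × ∅ = {} (∅)
  {μ} × {30} = {(μ,30)}
  {μ} × {29, 30} = {(μ,29), (μ,30)}
  {μ} × {30, 31} = {(μ,30), (μ,31)}
  {μ, ξ} × {30} = {(μ,30), (ξ,30)}
  {μ} × {29, 30, 31} = {(μ,29), (μ,30), (μ,31)}
  {μ, ν, ξ} × {30} = {(μ,30), (ν,30), (ξ,30)}
  {μ, ξ} × {29, 30} = {(μ,29), (μ,30), (ξ,29), (ξ,30)}
  {μ, ξ} × {30, 31} = {(μ,30), (μ,31), (ξ,30), (ξ,31)}
  {μ, ξ} × {29, 30, 31} = {(μ,29), (μ,30), (μ,31), (ξ,29), (ξ,30), (ξ,31)}
  {μ, ν, ξ} × {29, 30} = {(μ,29), (μ,30), (ν,29), (ν,30), (ξ,29), (ξ,30)}
  {μ, ν, ξ} × {30, 31} = {(μ,30), (μ,31), (ν,30), (ν,31), (ξ,30), (ξ,31)}
  {μ, ν, ξ} × {29, 30, 31} = {(μ,29), (μ,30), (μ,31), (ν,29), (ν,30), (ν,31), (ξ,29), (ξ,30), (ξ,31)}
These 13 distinct sets form the basis B.
Close under arbitrary unions to get τ_{X×Y}; counting gives |τ_{X×Y}| = 30.


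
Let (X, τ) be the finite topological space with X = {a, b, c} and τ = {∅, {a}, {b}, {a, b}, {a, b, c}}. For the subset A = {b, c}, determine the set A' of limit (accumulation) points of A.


A' = {c}

For each x ∈ X, list the open sets U ∈ τ with x ∈ U, then check whether U ∩ (A ∖ {x}) ≠ ∅ for every such U.
  x = a: open {a} ∋ x has {a} ∩ (A ∖ {a}) = ∅, so x is NOT a limit point.
  x = b: open {b} ∋ x has {b} ∩ (A ∖ {b}) = ∅, so x is NOT a limit point.
  x = c: opens ∋ x are {a, b, c}; each meets A ∖ {c}, so x IS a limit point.
Collecting: A' = {c}.


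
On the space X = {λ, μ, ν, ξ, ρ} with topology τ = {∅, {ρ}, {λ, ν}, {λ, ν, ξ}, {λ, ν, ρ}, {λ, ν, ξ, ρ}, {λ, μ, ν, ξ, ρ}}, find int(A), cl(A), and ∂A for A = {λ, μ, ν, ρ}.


int(A) = {λ, ν, ρ}, cl(A) = {λ, μ, ν, ξ, ρ}, ∂A = {μ, ξ}.

Closed sets in (X, τ) are complements of opens:
  closed(X, τ) = {∅, {μ}, {μ, ξ}, {μ, ρ}, {μ, ξ, ρ}, {λ, μ, ν, ξ}, {λ, μ, ν, ξ, ρ}}.
int(A) = ⋃ {U ∈ τ : U ⊆ A}. Opens contained in A: ∅, {ρ}, {λ, ν}, {λ, ν, ρ}.
Taking the union of these: int(A) = {λ, ν, ρ}.
cl(A) = ⋂ {C closed : A ⊆ C}. Closed sets containing A: {λ, μ, ν, ξ, ρ}.
Intersecting these: cl(A) = {λ, μ, ν, ξ, ρ}.
∂A = cl(A) ∖ int(A) = {λ, μ, ν, ξ, ρ} ∖ {λ, ν, ρ} = {μ, ξ}.


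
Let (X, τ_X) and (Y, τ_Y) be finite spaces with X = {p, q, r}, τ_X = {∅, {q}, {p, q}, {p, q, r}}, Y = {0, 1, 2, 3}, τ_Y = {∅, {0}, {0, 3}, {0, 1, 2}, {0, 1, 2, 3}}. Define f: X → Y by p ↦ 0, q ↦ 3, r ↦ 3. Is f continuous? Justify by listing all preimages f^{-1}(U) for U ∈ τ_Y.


f is NOT continuous.

Compute f^{-1}(U) for each U ∈ τ_Y:
  U = ∅: f^{-1}(U) = ∅ ∈ τ_X ✓.
  U = {0}: f^{-1}(U) = {p} ∉ τ_X ✗.
  U = {0, 3}: f^{-1}(U) = {p, q, r} ∈ τ_X ✓.
  U = {0, 1, 2}: f^{-1}(U) = {p} ∉ τ_X ✗.
  U = {0, 1, 2, 3}: f^{-1}(U) = {p, q, r} ∈ τ_X ✓.
Found U = {0} with f^{-1}(U) = {p} not in τ_X. Therefore f is NOT continuous.


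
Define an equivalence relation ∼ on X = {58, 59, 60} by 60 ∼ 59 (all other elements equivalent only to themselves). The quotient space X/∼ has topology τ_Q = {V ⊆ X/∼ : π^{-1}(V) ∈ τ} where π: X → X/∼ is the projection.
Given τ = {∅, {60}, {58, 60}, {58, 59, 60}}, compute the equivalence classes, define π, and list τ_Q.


X/∼ = {[58], [59=60]}; |τ_Q| = 2.

Equivalence classes: [58], [59=60].
Quotient map π: X → X/∼ sends 58 ↦ [58], 59 ↦ [59=60], 60 ↦ [59=60].
For each subset V ⊆ X/∼, compute π^{-1}(V) ⊆ X and check whether π^{-1}(V) ∈ τ. V is open in τ_Q iff π^{-1}(V) ∈ τ.
  V = {}: π^{-1}(V) = ∅ ∈ τ ✓.
  V = {[58]}: π^{-1}(V) = {58} ∉ τ ✗.
  V = {[59=60]}: π^{-1}(V) = {59, 60} ∉ τ ✗.
  V = {[58], [59=60]}: π^{-1}(V) = {58, 59, 60} ∈ τ ✓.
Open sets in the quotient: τ_Q = {{}, {[58], [59=60]}} (2 elements).


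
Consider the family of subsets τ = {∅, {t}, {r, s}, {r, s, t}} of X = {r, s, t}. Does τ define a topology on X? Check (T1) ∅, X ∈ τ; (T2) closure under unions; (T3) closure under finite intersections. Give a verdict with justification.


τ IS a topology on X.

Axiom (T1): ∅ ∈ τ? Yes; X ∈ τ? Yes.
Axiom (T2/T3): check pairwise unions and intersections of members of τ.
All pairwise intersections and unions checked — each lies in τ. Therefore τ satisfies (T1), (T2), (T3): it IS a topology on X.


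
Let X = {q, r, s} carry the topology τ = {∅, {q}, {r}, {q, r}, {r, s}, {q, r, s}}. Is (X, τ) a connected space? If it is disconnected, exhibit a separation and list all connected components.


(X, τ) is disconnected; components = [{q}, {r, s}].

Find clopen sets (U ∈ τ with X ∖ U ∈ τ):
  U = ∅, X ∖ U = {q, r, s} — both open, so U is clopen.
  U = {q}, X ∖ U = {r, s} — both open, so U is clopen.
  U = {r, s}, X ∖ U = {q} — both open, so U is clopen.
  U = {q, r, s}, X ∖ U = ∅ — both open, so U is clopen.
Nontrivial clopen(s) exist: e.g. {q}. So (X, τ) is disconnected.
Compute connected components by grouping points that agree on all clopens:
  component: {q}
  component: {r, s}


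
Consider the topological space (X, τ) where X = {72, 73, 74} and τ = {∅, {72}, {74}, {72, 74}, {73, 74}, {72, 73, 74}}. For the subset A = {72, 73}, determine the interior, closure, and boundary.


int(A) = {72}, cl(A) = {72, 73}, ∂A = {73}.

Closed sets in (X, τ) are complements of opens:
  closed(X, τ) = {∅, {72}, {73}, {72, 73}, {73, 74}, {72, 73, 74}}.
int(A) = ⋃ {U ∈ τ : U ⊆ A}. Opens contained in A: ∅, {72}.
Taking the union of these: int(A) = {72}.
cl(A) = ⋂ {C closed : A ⊆ C}. Closed sets containing A: {72, 73}, {72, 73, 74}.
Intersecting these: cl(A) = {72, 73}.
∂A = cl(A) ∖ int(A) = {72, 73} ∖ {72} = {73}.


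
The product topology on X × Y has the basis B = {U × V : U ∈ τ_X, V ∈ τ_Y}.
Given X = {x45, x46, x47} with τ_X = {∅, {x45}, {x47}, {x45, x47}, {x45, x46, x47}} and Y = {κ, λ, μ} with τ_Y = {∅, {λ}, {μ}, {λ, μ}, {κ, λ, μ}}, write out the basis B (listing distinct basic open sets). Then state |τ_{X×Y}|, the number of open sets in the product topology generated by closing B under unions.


Basis B = {∅ × ∅, {x45} × {λ}, {x45} × {μ}, {x47} × {λ}, {x47} × {μ}, {x45} × {λ, μ}, {x45, x47} × {λ}, {x45, x47} × {μ}, {x47} × {λ, μ}, {x45} × {κ, λ, μ}, {x45, x46, x47} × {λ}, {x45, x46, x47} × {μ}, {x47} × {κ, λ, μ}, {x45, x47} × {λ, μ}, {x45, x47} × {κ, λ, μ}, {x45, x46, x47} × {λ, μ}, {x45, x46, x47} × {κ, λ, μ}}; |τ_{X×Y}| = 48.

Enumerate products U × V with U ∈ τ_X, V ∈ τ_Y (deduplicated):
  ∅ × ∅ = {} (∅)
  {x45} × {λ} = {(x45,λ)}
  {x45} × {μ} = {(x45,μ)}
  {x47} × {λ} = {(x47,λ)}
  {x47} × {μ} = {(x47,μ)}
  {x45} × {λ, μ} = {(x45,λ), (x45,μ)}
  {x45, x47} × {λ} = {(x45,λ), (x47,λ)}
  {x45, x47} × {μ} = {(x45,μ), (x47,μ)}
  {x47} × {λ, μ} = {(x47,λ), (x47,μ)}
  {x45} × {κ, λ, μ} = {(x45,κ), (x45,λ), (x45,μ)}
  {x45, x46, x47} × {λ} = {(x45,λ), (x46,λ), (x47,λ)}
  {x45, x46, x47} × {μ} = {(x45,μ), (x46,μ), (x47,μ)}
  {x47} × {κ, λ, μ} = {(x47,κ), (x47,λ), (x47,μ)}
  {x45, x47} × {λ, μ} = {(x45,λ), (x45,μ), (x47,λ), (x47,μ)}
  {x45, x47} × {κ, λ, μ} = {(x45,κ), (x45,λ), (x45,μ), (x47,κ), (x47,λ), (x47,μ)}
  {x45, x46, x47} × {λ, μ} = {(x45,λ), (x45,μ), (x46,λ), (x46,μ), (x47,λ), (x47,μ)}
  {x45, x46, x47} × {κ, λ, μ} = {(x45,κ), (x45,λ), (x45,μ), (x46,κ), (x46,λ), (x46,μ), (x47,κ), (x47,λ), (x47,μ)}
These 17 distinct sets form the basis B.
Close under arbitrary unions to get τ_{X×Y}; counting gives |τ_{X×Y}| = 48.


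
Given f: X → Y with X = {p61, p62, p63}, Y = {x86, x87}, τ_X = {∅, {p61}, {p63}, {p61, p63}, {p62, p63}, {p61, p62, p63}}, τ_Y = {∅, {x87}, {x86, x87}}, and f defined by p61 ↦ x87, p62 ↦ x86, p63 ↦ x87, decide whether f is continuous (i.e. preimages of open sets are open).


f IS continuous.

Compute f^{-1}(U) for each U ∈ τ_Y:
  U = ∅: f^{-1}(U) = ∅ ∈ τ_X ✓.
  U = {x87}: f^{-1}(U) = {p61, p63} ∈ τ_X ✓.
  U = {x86, x87}: f^{-1}(U) = {p61, p62, p63} ∈ τ_X ✓.
Every preimage lies in τ_X, so f IS continuous.


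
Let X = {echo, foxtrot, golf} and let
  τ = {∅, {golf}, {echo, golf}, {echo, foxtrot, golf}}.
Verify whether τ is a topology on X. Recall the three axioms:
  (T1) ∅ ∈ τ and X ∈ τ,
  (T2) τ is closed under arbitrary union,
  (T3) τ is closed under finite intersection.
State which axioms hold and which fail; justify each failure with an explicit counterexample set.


τ IS a topology on X.

Axiom (T1): ∅ ∈ τ? Yes; X ∈ τ? Yes.
Axiom (T2/T3): check pairwise unions and intersections of members of τ.
All pairwise intersections and unions checked — each lies in τ. Therefore τ satisfies (T1), (T2), (T3): it IS a topology on X.


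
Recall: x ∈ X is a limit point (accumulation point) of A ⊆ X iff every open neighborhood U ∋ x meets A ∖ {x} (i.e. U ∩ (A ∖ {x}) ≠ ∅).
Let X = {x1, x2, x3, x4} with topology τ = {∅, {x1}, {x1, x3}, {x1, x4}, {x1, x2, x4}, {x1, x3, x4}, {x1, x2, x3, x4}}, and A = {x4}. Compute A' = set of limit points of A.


A' = {x2}

For each x ∈ X, list the open sets U ∈ τ with x ∈ U, then check whether U ∩ (A ∖ {x}) ≠ ∅ for every such U.
  x = x1: open {x1} ∋ x has {x1} ∩ (A ∖ {x1}) = ∅, so x is NOT a limit point.
  x = x2: opens ∋ x are {x1, x2, x4}, {x1, x2, x3, x4}; each meets A ∖ {x2}, so x IS a limit point.
  x = x3: open {x1, x3} ∋ x has {x1, x3} ∩ (A ∖ {x3}) = ∅, so x is NOT a limit point.
  x = x4: open {x1, x4} ∋ x has {x1, x4} ∩ (A ∖ {x4}) = ∅, so x is NOT a limit point.
Collecting: A' = {x2}.


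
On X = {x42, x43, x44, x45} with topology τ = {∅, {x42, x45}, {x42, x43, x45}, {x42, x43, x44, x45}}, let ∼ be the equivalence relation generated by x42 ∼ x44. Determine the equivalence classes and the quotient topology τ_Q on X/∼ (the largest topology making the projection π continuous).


X/∼ = {[x42=x44], [x43], [x45]}; |τ_Q| = 2.

Equivalence classes: [x42=x44], [x43], [x45].
Quotient map π: X → X/∼ sends x42 ↦ [x42=x44], x43 ↦ [x43], x44 ↦ [x42=x44], x45 ↦ [x45].
For each subset V ⊆ X/∼, compute π^{-1}(V) ⊆ X and check whether π^{-1}(V) ∈ τ. V is open in τ_Q iff π^{-1}(V) ∈ τ.
  V = {}: π^{-1}(V) = ∅ ∈ τ ✓.
  V = {[x42=x44]}: π^{-1}(V) = {x42, x44} ∉ τ ✗.
  V = {[x43]}: π^{-1}(V) = {x43} ∉ τ ✗.
  V = {[x42=x44], [x43]}: π^{-1}(V) = {x42, x43, x44} ∉ τ ✗.
  V = {[x45]}: π^{-1}(V) = {x45} ∉ τ ✗.
  V = {[x42=x44], [x45]}: π^{-1}(V) = {x42, x44, x45} ∉ τ ✗.
  V = {[x43], [x45]}: π^{-1}(V) = {x43, x45} ∉ τ ✗.
  V = {[x42=x44], [x43], [x45]}: π^{-1}(V) = {x42, x43, x44, x45} ∈ τ ✓.
Open sets in the quotient: τ_Q = {{}, {[x42=x44], [x43], [x45]}} (2 elements).


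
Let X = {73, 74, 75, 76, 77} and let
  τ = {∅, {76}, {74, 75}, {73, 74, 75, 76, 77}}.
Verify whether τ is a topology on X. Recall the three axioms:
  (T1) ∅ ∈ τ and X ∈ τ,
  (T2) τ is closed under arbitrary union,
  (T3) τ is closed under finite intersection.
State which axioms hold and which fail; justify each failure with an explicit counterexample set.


τ is NOT a topology on X.

Axiom (T1): ∅ ∈ τ? Yes; X ∈ τ? Yes.
Axiom (T2/T3): check pairwise unions and intersections of members of τ.
Counterexample for (T2): {76} ∪ {74, 75} = {74, 75, 76} ∉ τ. Therefore τ is NOT a topology.


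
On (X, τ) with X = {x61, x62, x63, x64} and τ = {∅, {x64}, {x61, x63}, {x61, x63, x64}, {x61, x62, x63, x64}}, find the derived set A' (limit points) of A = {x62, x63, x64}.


A' = {x61, x62}

For each x ∈ X, list the open sets U ∈ τ with x ∈ U, then check whether U ∩ (A ∖ {x}) ≠ ∅ for every such U.
  x = x61: opens ∋ x are {x61, x63}, {x61, x63, x64}, {x61, x62, x63, x64}; each meets A ∖ {x61}, so x IS a limit point.
  x = x62: opens ∋ x are {x61, x62, x63, x64}; each meets A ∖ {x62}, so x IS a limit point.
  x = x63: open {x61, x63} ∋ x has {x61, x63} ∩ (A ∖ {x63}) = ∅, so x is NOT a limit point.
  x = x64: open {x64} ∋ x has {x64} ∩ (A ∖ {x64}) = ∅, so x is NOT a limit point.
Collecting: A' = {x61, x62}.


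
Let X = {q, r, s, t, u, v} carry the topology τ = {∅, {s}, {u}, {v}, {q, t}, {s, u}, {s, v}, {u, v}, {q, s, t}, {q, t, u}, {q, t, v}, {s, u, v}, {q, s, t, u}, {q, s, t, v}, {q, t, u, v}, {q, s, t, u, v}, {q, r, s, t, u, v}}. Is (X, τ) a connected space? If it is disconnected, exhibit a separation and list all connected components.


(X, τ) is connected.

Find clopen sets (U ∈ τ with X ∖ U ∈ τ):
  U = ∅, X ∖ U = {q, r, s, t, u, v} — both open, so U is clopen.
  U = {q, r, s, t, u, v}, X ∖ U = ∅ — both open, so U is clopen.
Only trivial clopens (∅ and X) exist, so (X, τ) is connected.
Compute connected components by grouping points that agree on all clopens:
  component: {q, r, s, t, u, v}


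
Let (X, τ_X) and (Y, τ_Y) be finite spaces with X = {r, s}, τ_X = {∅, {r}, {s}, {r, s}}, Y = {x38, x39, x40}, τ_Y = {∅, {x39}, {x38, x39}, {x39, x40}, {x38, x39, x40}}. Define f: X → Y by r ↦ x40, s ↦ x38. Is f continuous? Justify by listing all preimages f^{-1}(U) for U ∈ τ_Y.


f IS continuous.

Compute f^{-1}(U) for each U ∈ τ_Y:
  U = ∅: f^{-1}(U) = ∅ ∈ τ_X ✓.
  U = {x39}: f^{-1}(U) = ∅ ∈ τ_X ✓.
  U = {x38, x39}: f^{-1}(U) = {s} ∈ τ_X ✓.
  U = {x39, x40}: f^{-1}(U) = {r} ∈ τ_X ✓.
  U = {x38, x39, x40}: f^{-1}(U) = {r, s} ∈ τ_X ✓.
Every preimage lies in τ_X, so f IS continuous.


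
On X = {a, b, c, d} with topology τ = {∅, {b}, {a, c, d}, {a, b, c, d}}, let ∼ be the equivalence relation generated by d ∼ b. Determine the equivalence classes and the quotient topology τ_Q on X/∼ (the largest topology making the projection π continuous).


X/∼ = {[a], [b=d], [c]}; |τ_Q| = 2.

Equivalence classes: [a], [b=d], [c].
Quotient map π: X → X/∼ sends a ↦ [a], b ↦ [b=d], c ↦ [c], d ↦ [b=d].
For each subset V ⊆ X/∼, compute π^{-1}(V) ⊆ X and check whether π^{-1}(V) ∈ τ. V is open in τ_Q iff π^{-1}(V) ∈ τ.
  V = {}: π^{-1}(V) = ∅ ∈ τ ✓.
  V = {[a]}: π^{-1}(V) = {a} ∉ τ ✗.
  V = {[b=d]}: π^{-1}(V) = {b, d} ∉ τ ✗.
  V = {[a], [b=d]}: π^{-1}(V) = {a, b, d} ∉ τ ✗.
  V = {[c]}: π^{-1}(V) = {c} ∉ τ ✗.
  V = {[a], [c]}: π^{-1}(V) = {a, c} ∉ τ ✗.
  V = {[b=d], [c]}: π^{-1}(V) = {b, c, d} ∉ τ ✗.
  V = {[a], [b=d], [c]}: π^{-1}(V) = {a, b, c, d} ∈ τ ✓.
Open sets in the quotient: τ_Q = {{}, {[a], [b=d], [c]}} (2 elements).


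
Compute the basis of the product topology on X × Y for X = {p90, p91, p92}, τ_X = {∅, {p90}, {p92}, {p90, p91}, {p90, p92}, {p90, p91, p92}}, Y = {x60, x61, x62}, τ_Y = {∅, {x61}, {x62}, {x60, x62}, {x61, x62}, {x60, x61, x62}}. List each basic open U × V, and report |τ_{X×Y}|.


Basis B = {∅ × ∅, {p90} × {x61}, {p90} × {x62}, {p92} × {x61}, {p92} × {x62}, {p90} × {x60, x62}, {p90} × {x61, x62}, {p90, p91} × {x61}, {p90, p92} × {x61}, {p90, p91} × {x62}, {p90, p92} × {x62}, {p92} × {x60, x62}, {p92} × {x61, x62}, {p90} × {x60, x61, x62}, {p90, p91, p92} × {x61}, {p90, p91, p92} × {x62}, {p92} × {x60, x61, x62}, {p90, p91} × {x60, x62}, {p90, p92} × {x60, x62}, {p90, p91} × {x61, x62}, {p90, p92} × {x61, x62}, {p90, p91} × {x60, x61, x62}, {p90, p92} × {x60, x61, x62}, {p90, p91, p92} × {x60, x62}, {p90, p91, p92} × {x61, x62}, {p90, p91, p92} × {x60, x61, x62}}; |τ_{X×Y}| = 108.

Enumerate products U × V with U ∈ τ_X, V ∈ τ_Y (deduplicated):
  ∅ × ∅ = {} (∅)
  {p90} × {x61} = {(p90,x61)}
  {p90} × {x62} = {(p90,x62)}
  {p92} × {x61} = {(p92,x61)}
  {p92} × {x62} = {(p92,x62)}
  {p90} × {x60, x62} = {(p90,x60), (p90,x62)}
  {p90} × {x61, x62} = {(p90,x61), (p90,x62)}
  {p90, p91} × {x61} = {(p90,x61), (p91,x61)}
  {p90, p92} × {x61} = {(p90,x61), (p92,x61)}
  {p90, p91} × {x62} = {(p90,x62), (p91,x62)}
  {p90, p92} × {x62} = {(p90,x62), (p92,x62)}
  {p92} × {x60, x62} = {(p92,x60), (p92,x62)}
  {p92} × {x61, x62} = {(p92,x61), (p92,x62)}
  {p90} × {x60, x61, x62} = {(p90,x60), (p90,x61), (p90,x62)}
  {p90, p91, p92} × {x61} = {(p90,x61), (p91,x61), (p92,x61)}
  {p90, p91, p92} × {x62} = {(p90,x62), (p91,x62), (p92,x62)}
  {p92} × {x60, x61, x62} = {(p92,x60), (p92,x61), (p92,x62)}
  {p90, p91} × {x60, x62} = {(p90,x60), (p90,x62), (p91,x60), (p91,x62)}
  {p90, p92} × {x60, x62} = {(p90,x60), (p90,x62), (p92,x60), (p92,x62)}
  {p90, p91} × {x61, x62} = {(p90,x61), (p90,x62), (p91,x61), (p91,x62)}
  {p90, p92} × {x61, x62} = {(p90,x61), (p90,x62), (p92,x61), (p92,x62)}
  {p90, p91} × {x60, x61, x62} = {(p90,x60), (p90,x61), (p90,x62), (p91,x60), (p91,x61), (p91,x62)}
  {p90, p92} × {x60, x61, x62} = {(p90,x60), (p90,x61), (p90,x62), (p92,x60), (p92,x61), (p92,x62)}
  {p90, p91, p92} × {x60, x62} = {(p90,x60), (p90,x62), (p91,x60), (p91,x62), (p92,x60), (p92,x62)}
  {p90, p91, p92} × {x61, x62} = {(p90,x61), (p90,x62), (p91,x61), (p91,x62), (p92,x61), (p92,x62)}
  {p90, p91, p92} × {x60, x61, x62} = {(p90,x60), (p90,x61), (p90,x62), (p91,x60), (p91,x61), (p91,x62), (p92,x60), (p92,x61), (p92,x62)}
These 26 distinct sets form the basis B.
Close under arbitrary unions to get τ_{X×Y}; counting gives |τ_{X×Y}| = 108.


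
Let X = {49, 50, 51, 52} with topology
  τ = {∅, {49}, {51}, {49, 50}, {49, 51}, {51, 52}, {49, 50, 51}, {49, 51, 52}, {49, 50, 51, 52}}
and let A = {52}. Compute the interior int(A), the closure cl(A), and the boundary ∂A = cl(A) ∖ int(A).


int(A) = ∅, cl(A) = {52}, ∂A = {52}.

Closed sets in (X, τ) are complements of opens:
  closed(X, τ) = {∅, {50}, {52}, {49, 50}, {50, 52}, {51, 52}, {49, 50, 52}, {50, 51, 52}, {49, 50, 51, 52}}.
int(A) = ⋃ {U ∈ τ : U ⊆ A}. Opens contained in A: ∅.
Taking the union of these: int(A) = ∅.
cl(A) = ⋂ {C closed : A ⊆ C}. Closed sets containing A: {52}, {50, 52}, {51, 52}, {49, 50, 52}, {50, 51, 52}, {49, 50, 51, 52}.
Intersecting these: cl(A) = {52}.
∂A = cl(A) ∖ int(A) = {52} ∖ ∅ = {52}.


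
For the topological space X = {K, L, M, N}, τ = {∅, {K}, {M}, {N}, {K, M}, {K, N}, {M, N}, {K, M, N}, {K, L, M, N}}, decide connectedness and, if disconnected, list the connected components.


(X, τ) is connected.

Find clopen sets (U ∈ τ with X ∖ U ∈ τ):
  U = ∅, X ∖ U = {K, L, M, N} — both open, so U is clopen.
  U = {K, L, M, N}, X ∖ U = ∅ — both open, so U is clopen.
Only trivial clopens (∅ and X) exist, so (X, τ) is connected.
Compute connected components by grouping points that agree on all clopens:
  component: {K, L, M, N}


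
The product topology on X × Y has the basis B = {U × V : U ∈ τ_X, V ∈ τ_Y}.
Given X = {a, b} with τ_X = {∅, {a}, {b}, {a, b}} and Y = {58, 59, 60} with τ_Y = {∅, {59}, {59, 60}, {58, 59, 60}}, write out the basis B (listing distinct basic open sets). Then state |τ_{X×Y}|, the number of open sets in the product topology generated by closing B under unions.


Basis B = {∅ × ∅, {a} × {59}, {b} × {59}, {a} × {59, 60}, {a, b} × {59}, {b} × {59, 60}, {a} × {58, 59, 60}, {b} × {58, 59, 60}, {a, b} × {59, 60}, {a, b} × {58, 59, 60}}; |τ_{X×Y}| = 16.

Enumerate products U × V with U ∈ τ_X, V ∈ τ_Y (deduplicated):
  ∅ × ∅ = {} (∅)
  {a} × {59} = {(a,59)}
  {b} × {59} = {(b,59)}
  {a} × {59, 60} = {(a,59), (a,60)}
  {a, b} × {59} = {(a,59), (b,59)}
  {b} × {59, 60} = {(b,59), (b,60)}
  {a} × {58, 59, 60} = {(a,58), (a,59), (a,60)}
  {b} × {58, 59, 60} = {(b,58), (b,59), (b,60)}
  {a, b} × {59, 60} = {(a,59), (a,60), (b,59), (b,60)}
  {a, b} × {58, 59, 60} = {(a,58), (a,59), (a,60), (b,58), (b,59), (b,60)}
These 10 distinct sets form the basis B.
Close under arbitrary unions to get τ_{X×Y}; counting gives |τ_{X×Y}| = 16.


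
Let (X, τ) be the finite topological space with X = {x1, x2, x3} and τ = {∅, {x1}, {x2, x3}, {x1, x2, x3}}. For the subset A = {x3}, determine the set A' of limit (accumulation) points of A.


A' = {x2}

For each x ∈ X, list the open sets U ∈ τ with x ∈ U, then check whether U ∩ (A ∖ {x}) ≠ ∅ for every such U.
  x = x1: open {x1} ∋ x has {x1} ∩ (A ∖ {x1}) = ∅, so x is NOT a limit point.
  x = x2: opens ∋ x are {x2, x3}, {x1, x2, x3}; each meets A ∖ {x2}, so x IS a limit point.
  x = x3: open {x2, x3} ∋ x has {x2, x3} ∩ (A ∖ {x3}) = ∅, so x is NOT a limit point.
Collecting: A' = {x2}.


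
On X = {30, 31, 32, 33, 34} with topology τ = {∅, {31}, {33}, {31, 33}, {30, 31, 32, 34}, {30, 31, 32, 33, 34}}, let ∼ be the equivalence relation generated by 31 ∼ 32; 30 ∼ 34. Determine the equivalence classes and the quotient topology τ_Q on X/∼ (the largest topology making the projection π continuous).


X/∼ = {[30=34], [31=32], [33]}; |τ_Q| = 4.

Equivalence classes: [30=34], [31=32], [33].
Quotient map π: X → X/∼ sends 30 ↦ [30=34], 31 ↦ [31=32], 32 ↦ [31=32], 33 ↦ [33], 34 ↦ [30=34].
For each subset V ⊆ X/∼, compute π^{-1}(V) ⊆ X and check whether π^{-1}(V) ∈ τ. V is open in τ_Q iff π^{-1}(V) ∈ τ.
  V = {}: π^{-1}(V) = ∅ ∈ τ ✓.
  V = {[30=34]}: π^{-1}(V) = {30, 34} ∉ τ ✗.
  V = {[31=32]}: π^{-1}(V) = {31, 32} ∉ τ ✗.
  V = {[30=34], [31=32]}: π^{-1}(V) = {30, 31, 32, 34} ∈ τ ✓.
  V = {[33]}: π^{-1}(V) = {33} ∈ τ ✓.
  V = {[30=34], [33]}: π^{-1}(V) = {30, 33, 34} ∉ τ ✗.
  V = {[31=32], [33]}: π^{-1}(V) = {31, 32, 33} ∉ τ ✗.
  V = {[30=34], [31=32], [33]}: π^{-1}(V) = {30, 31, 32, 33, 34} ∈ τ ✓.
Open sets in the quotient: τ_Q = {{}, {[30=34], [31=32]}, {[33]}, {[30=34], [31=32], [33]}} (4 elements).


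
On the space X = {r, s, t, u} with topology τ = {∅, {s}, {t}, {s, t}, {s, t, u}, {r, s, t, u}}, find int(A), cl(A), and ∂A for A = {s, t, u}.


int(A) = {s, t, u}, cl(A) = {r, s, t, u}, ∂A = {r}.

Closed sets in (X, τ) are complements of opens:
  closed(X, τ) = {∅, {r}, {r, u}, {r, s, u}, {r, t, u}, {r, s, t, u}}.
int(A) = ⋃ {U ∈ τ : U ⊆ A}. Opens contained in A: ∅, {s}, {t}, {s, t}, {s, t, u}.
Taking the union of these: int(A) = {s, t, u}.
cl(A) = ⋂ {C closed : A ⊆ C}. Closed sets containing A: {r, s, t, u}.
Intersecting these: cl(A) = {r, s, t, u}.
∂A = cl(A) ∖ int(A) = {r, s, t, u} ∖ {s, t, u} = {r}.


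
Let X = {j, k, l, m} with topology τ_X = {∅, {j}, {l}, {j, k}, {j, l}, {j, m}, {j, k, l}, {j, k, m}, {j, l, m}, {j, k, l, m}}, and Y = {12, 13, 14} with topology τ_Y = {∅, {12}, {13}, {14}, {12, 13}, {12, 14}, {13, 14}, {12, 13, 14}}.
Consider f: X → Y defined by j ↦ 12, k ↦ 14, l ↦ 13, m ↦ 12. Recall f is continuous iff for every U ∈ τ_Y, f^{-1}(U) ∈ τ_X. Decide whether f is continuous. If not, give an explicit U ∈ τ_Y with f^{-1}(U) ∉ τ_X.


f is NOT continuous.

Compute f^{-1}(U) for each U ∈ τ_Y:
  U = ∅: f^{-1}(U) = ∅ ∈ τ_X ✓.
  U = {12}: f^{-1}(U) = {j, m} ∈ τ_X ✓.
  U = {13}: f^{-1}(U) = {l} ∈ τ_X ✓.
  U = {14}: f^{-1}(U) = {k} ∉ τ_X ✗.
  U = {12, 13}: f^{-1}(U) = {j, l, m} ∈ τ_X ✓.
  U = {12, 14}: f^{-1}(U) = {j, k, m} ∈ τ_X ✓.
  U = {13, 14}: f^{-1}(U) = {k, l} ∉ τ_X ✗.
  U = {12, 13, 14}: f^{-1}(U) = {j, k, l, m} ∈ τ_X ✓.
Found U = {14} with f^{-1}(U) = {k} not in τ_X. Therefore f is NOT continuous.


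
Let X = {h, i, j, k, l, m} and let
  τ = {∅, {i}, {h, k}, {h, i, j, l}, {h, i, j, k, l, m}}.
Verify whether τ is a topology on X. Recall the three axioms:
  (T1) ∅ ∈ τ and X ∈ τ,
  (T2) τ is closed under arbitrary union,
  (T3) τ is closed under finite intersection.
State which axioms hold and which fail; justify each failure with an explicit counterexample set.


τ is NOT a topology on X.

Axiom (T1): ∅ ∈ τ? Yes; X ∈ τ? Yes.
Axiom (T2/T3): check pairwise unions and intersections of members of τ.
Counterexample for (T2): {i} ∪ {h, k} = {h, i, k} ∉ τ. Therefore τ is NOT a topology.


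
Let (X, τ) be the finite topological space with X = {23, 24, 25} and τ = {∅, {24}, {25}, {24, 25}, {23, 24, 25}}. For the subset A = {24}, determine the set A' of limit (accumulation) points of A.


A' = {23}

For each x ∈ X, list the open sets U ∈ τ with x ∈ U, then check whether U ∩ (A ∖ {x}) ≠ ∅ for every such U.
  x = 23: opens ∋ x are {23, 24, 25}; each meets A ∖ {23}, so x IS a limit point.
  x = 24: open {24} ∋ x has {24} ∩ (A ∖ {24}) = ∅, so x is NOT a limit point.
  x = 25: open {25} ∋ x has {25} ∩ (A ∖ {25}) = ∅, so x is NOT a limit point.
Collecting: A' = {23}.


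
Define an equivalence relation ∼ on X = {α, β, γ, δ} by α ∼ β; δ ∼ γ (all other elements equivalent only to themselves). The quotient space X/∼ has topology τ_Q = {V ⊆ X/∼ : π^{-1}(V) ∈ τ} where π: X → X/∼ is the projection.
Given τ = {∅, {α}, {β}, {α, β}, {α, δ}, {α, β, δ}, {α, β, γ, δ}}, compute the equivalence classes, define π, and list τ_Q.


X/∼ = {[α=β], [γ=δ]}; |τ_Q| = 3.

Equivalence classes: [α=β], [γ=δ].
Quotient map π: X → X/∼ sends α ↦ [α=β], β ↦ [α=β], γ ↦ [γ=δ], δ ↦ [γ=δ].
For each subset V ⊆ X/∼, compute π^{-1}(V) ⊆ X and check whether π^{-1}(V) ∈ τ. V is open in τ_Q iff π^{-1}(V) ∈ τ.
  V = {}: π^{-1}(V) = ∅ ∈ τ ✓.
  V = {[α=β]}: π^{-1}(V) = {α, β} ∈ τ ✓.
  V = {[γ=δ]}: π^{-1}(V) = {γ, δ} ∉ τ ✗.
  V = {[α=β], [γ=δ]}: π^{-1}(V) = {α, β, γ, δ} ∈ τ ✓.
Open sets in the quotient: τ_Q = {{}, {[α=β]}, {[α=β], [γ=δ]}} (3 elements).


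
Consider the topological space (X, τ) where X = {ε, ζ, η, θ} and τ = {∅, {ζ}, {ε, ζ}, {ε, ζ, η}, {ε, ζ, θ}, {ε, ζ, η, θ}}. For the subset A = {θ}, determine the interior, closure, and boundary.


int(A) = ∅, cl(A) = {θ}, ∂A = {θ}.

Closed sets in (X, τ) are complements of opens:
  closed(X, τ) = {∅, {η}, {θ}, {η, θ}, {ε, η, θ}, {ε, ζ, η, θ}}.
int(A) = ⋃ {U ∈ τ : U ⊆ A}. Opens contained in A: ∅.
Taking the union of these: int(A) = ∅.
cl(A) = ⋂ {C closed : A ⊆ C}. Closed sets containing A: {θ}, {η, θ}, {ε, η, θ}, {ε, ζ, η, θ}.
Intersecting these: cl(A) = {θ}.
∂A = cl(A) ∖ int(A) = {θ} ∖ ∅ = {θ}.


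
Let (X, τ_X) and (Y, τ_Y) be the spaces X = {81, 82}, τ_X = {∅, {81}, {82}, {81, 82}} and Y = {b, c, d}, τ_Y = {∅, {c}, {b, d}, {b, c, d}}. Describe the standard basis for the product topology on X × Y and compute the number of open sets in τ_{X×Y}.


Basis B = {∅ × ∅, {81} × {c}, {82} × {c}, {81} × {b, d}, {81, 82} × {c}, {82} × {b, d}, {81} × {b, c, d}, {82} × {b, c, d}, {81, 82} × {b, d}, {81, 82} × {b, c, d}}; |τ_{X×Y}| = 16.

Enumerate products U × V with U ∈ τ_X, V ∈ τ_Y (deduplicated):
  ∅ × ∅ = {} (∅)
  {81} × {c} = {(81,c)}
  {82} × {c} = {(82,c)}
  {81} × {b, d} = {(81,b), (81,d)}
  {81, 82} × {c} = {(81,c), (82,c)}
  {82} × {b, d} = {(82,b), (82,d)}
  {81} × {b, c, d} = {(81,b), (81,c), (81,d)}
  {82} × {b, c, d} = {(82,b), (82,c), (82,d)}
  {81, 82} × {b, d} = {(81,b), (81,d), (82,b), (82,d)}
  {81, 82} × {b, c, d} = {(81,b), (81,c), (81,d), (82,b), (82,c), (82,d)}
These 10 distinct sets form the basis B.
Close under arbitrary unions to get τ_{X×Y}; counting gives |τ_{X×Y}| = 16.


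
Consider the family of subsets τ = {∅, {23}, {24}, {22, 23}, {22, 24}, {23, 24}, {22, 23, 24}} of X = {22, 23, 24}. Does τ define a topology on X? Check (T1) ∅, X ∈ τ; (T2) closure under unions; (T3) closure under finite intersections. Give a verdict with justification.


τ is NOT a topology on X.

Axiom (T1): ∅ ∈ τ? Yes; X ∈ τ? Yes.
Axiom (T2/T3): check pairwise unions and intersections of members of τ.
Counterexample for (T3): {22, 23} ∩ {22, 24} = {22} ∉ τ. Therefore τ is NOT a topology.


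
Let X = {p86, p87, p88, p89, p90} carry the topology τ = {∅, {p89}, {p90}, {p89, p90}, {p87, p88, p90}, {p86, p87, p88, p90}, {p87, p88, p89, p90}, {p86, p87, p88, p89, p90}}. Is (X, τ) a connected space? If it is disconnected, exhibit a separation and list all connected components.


(X, τ) is disconnected; components = [{p89}, {p86, p87, p88, p90}].

Find clopen sets (U ∈ τ with X ∖ U ∈ τ):
  U = ∅, X ∖ U = {p86, p87, p88, p89, p90} — both open, so U is clopen.
  U = {p89}, X ∖ U = {p86, p87, p88, p90} — both open, so U is clopen.
  U = {p86, p87, p88, p90}, X ∖ U = {p89} — both open, so U is clopen.
  U = {p86, p87, p88, p89, p90}, X ∖ U = ∅ — both open, so U is clopen.
Nontrivial clopen(s) exist: e.g. {p89}. So (X, τ) is disconnected.
Compute connected components by grouping points that agree on all clopens:
  component: {p89}
  component: {p86, p87, p88, p90}
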